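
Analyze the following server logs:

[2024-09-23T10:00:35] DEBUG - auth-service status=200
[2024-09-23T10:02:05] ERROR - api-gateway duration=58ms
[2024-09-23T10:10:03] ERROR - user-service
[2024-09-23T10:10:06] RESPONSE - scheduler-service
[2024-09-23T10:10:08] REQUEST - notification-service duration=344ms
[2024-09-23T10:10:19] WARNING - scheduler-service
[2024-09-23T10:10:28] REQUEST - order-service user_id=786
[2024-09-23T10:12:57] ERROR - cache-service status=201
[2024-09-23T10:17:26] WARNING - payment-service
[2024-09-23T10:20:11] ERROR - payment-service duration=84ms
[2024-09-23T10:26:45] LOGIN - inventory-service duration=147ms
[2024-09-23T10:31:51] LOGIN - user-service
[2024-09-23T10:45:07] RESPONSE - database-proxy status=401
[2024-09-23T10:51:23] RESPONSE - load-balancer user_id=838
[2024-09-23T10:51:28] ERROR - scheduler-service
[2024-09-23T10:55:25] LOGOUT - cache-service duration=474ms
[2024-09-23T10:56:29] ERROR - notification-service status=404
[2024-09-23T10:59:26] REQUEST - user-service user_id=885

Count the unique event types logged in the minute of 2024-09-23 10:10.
4

To count unique event types:

1. Filter events in the minute starting at 2024-09-23 10:10
2. Extract event types from matching entries
3. Count unique types: 4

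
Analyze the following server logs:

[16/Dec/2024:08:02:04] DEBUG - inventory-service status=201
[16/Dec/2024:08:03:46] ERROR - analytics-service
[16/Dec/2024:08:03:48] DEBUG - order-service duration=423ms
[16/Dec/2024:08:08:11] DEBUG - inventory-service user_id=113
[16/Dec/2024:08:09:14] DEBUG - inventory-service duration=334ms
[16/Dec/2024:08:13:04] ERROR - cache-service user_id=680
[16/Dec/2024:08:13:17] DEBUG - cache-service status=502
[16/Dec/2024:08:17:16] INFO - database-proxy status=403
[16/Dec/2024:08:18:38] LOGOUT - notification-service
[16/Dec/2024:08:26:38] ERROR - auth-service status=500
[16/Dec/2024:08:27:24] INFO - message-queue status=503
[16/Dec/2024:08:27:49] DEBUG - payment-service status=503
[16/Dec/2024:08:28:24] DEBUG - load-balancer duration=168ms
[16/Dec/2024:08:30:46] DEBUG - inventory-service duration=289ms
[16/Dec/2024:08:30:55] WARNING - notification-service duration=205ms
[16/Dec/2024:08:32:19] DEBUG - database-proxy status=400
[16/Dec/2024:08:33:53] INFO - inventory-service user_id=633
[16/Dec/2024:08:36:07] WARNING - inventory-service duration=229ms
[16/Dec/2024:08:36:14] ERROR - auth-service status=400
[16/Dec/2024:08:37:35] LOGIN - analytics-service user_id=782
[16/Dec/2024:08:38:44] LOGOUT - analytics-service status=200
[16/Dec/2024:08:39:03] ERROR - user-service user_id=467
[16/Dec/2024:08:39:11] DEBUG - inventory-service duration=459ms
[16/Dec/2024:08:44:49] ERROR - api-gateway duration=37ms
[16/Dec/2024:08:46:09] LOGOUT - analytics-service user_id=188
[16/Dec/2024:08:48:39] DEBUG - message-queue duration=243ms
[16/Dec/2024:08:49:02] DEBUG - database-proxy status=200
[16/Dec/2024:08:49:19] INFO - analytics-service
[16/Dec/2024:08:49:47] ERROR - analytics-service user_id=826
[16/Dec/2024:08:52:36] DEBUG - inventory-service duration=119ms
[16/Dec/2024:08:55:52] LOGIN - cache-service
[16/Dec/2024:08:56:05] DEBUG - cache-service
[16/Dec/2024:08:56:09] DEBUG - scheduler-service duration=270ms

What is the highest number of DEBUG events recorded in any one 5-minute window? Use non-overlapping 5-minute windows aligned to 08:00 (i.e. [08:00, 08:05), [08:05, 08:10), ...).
2

To find the burst window:

1. Divide the log period into non-overlapping 5-minute windows starting at 08:00
2. Count DEBUG events in each window
3. Find the window with maximum count
4. Maximum events in a window: 2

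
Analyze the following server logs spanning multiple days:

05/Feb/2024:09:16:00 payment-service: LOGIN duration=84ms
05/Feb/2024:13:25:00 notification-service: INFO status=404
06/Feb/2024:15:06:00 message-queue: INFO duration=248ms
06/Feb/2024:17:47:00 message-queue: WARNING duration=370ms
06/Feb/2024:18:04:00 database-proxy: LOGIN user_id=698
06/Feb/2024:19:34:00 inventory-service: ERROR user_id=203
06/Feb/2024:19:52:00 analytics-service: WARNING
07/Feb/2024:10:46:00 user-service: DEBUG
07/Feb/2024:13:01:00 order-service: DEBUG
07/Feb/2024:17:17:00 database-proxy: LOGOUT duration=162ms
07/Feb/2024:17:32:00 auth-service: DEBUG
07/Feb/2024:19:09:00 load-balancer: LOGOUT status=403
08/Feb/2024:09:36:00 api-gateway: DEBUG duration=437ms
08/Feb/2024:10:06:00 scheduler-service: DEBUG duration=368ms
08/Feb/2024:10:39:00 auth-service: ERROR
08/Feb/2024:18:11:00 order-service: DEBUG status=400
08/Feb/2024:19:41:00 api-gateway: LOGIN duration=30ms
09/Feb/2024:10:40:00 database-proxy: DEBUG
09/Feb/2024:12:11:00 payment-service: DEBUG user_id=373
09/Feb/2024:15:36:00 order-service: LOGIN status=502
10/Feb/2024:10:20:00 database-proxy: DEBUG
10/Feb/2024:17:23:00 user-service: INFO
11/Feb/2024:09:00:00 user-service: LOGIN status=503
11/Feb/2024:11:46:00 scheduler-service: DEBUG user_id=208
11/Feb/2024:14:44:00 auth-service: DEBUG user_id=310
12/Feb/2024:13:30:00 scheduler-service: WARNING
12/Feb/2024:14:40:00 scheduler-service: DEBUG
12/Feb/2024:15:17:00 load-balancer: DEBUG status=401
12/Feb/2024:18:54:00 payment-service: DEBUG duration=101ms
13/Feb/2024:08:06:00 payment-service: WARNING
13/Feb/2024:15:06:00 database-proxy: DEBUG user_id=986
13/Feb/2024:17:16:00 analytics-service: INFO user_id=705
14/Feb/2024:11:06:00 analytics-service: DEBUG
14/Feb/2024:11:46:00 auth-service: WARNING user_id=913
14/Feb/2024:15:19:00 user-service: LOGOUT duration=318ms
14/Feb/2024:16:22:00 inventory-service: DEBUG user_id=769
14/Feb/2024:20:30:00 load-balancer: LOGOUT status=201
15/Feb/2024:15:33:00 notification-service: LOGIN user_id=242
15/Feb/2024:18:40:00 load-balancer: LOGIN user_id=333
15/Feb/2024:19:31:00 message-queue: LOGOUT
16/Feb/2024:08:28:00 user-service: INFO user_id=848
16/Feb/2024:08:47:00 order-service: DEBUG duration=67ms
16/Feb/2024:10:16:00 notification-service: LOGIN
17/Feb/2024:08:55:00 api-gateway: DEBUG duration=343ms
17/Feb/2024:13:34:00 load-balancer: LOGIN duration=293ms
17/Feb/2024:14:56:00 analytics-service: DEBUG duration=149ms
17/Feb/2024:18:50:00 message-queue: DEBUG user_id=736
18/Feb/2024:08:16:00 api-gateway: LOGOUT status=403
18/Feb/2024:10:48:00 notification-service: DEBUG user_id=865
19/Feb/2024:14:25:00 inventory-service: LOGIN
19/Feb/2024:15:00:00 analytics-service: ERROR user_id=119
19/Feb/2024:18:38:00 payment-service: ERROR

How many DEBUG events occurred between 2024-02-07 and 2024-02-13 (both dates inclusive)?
15

To filter by date range:

1. Date range: 2024-02-07 through 2024-02-13, both dates inclusive
2. Filter for DEBUG events whose date falls in this range
3. Count matching events: 15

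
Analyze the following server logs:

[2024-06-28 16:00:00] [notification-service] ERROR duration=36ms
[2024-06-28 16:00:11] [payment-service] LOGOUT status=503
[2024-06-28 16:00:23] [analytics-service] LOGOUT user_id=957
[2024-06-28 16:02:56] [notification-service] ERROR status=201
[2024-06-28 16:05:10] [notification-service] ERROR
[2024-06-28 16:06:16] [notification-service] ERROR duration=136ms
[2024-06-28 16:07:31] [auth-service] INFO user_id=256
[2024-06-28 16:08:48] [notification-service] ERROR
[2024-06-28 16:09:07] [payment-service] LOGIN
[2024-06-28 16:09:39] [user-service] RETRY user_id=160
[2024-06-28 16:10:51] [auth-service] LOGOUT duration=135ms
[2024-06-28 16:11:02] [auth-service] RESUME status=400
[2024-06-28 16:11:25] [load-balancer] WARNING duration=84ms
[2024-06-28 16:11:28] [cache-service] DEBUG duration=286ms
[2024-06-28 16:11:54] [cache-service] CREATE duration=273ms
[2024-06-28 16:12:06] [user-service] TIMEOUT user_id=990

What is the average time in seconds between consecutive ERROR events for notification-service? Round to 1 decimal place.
132.0

To calculate average interval:

1. Find all ERROR events for notification-service in order
2. Calculate time gaps between consecutive events
3. Compute mean of gaps: 528 / 4 = 132.0 seconds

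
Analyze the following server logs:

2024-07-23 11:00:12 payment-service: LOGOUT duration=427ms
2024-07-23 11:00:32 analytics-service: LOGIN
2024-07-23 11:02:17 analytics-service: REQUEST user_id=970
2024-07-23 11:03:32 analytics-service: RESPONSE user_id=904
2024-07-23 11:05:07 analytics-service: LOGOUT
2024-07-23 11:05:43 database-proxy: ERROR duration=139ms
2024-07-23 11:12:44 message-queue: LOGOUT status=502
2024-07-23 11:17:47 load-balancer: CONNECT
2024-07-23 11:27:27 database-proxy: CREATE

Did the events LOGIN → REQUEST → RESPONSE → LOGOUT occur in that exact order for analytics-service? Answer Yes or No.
Yes

To verify sequence order:

1. Find all events in sequence LOGIN → REQUEST → RESPONSE → LOGOUT for analytics-service
2. Extract their timestamps
3. Check if timestamps are in ascending order
4. Result: Yes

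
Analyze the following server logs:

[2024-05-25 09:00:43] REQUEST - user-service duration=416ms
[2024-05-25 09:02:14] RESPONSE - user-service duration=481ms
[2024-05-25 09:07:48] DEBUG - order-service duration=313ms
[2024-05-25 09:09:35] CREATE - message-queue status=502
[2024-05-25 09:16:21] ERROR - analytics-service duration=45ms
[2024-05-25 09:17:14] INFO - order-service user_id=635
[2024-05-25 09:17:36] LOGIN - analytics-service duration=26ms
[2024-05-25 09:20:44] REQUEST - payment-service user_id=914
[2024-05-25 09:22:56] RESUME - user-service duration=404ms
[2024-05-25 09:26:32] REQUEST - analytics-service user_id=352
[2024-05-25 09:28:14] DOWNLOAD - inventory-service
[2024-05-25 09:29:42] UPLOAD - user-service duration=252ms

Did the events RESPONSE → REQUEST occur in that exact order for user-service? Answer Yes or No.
No

To verify sequence order:

1. Find all events in sequence RESPONSE → REQUEST for user-service
2. Extract their timestamps
3. Check if timestamps are in ascending order
4. Result: No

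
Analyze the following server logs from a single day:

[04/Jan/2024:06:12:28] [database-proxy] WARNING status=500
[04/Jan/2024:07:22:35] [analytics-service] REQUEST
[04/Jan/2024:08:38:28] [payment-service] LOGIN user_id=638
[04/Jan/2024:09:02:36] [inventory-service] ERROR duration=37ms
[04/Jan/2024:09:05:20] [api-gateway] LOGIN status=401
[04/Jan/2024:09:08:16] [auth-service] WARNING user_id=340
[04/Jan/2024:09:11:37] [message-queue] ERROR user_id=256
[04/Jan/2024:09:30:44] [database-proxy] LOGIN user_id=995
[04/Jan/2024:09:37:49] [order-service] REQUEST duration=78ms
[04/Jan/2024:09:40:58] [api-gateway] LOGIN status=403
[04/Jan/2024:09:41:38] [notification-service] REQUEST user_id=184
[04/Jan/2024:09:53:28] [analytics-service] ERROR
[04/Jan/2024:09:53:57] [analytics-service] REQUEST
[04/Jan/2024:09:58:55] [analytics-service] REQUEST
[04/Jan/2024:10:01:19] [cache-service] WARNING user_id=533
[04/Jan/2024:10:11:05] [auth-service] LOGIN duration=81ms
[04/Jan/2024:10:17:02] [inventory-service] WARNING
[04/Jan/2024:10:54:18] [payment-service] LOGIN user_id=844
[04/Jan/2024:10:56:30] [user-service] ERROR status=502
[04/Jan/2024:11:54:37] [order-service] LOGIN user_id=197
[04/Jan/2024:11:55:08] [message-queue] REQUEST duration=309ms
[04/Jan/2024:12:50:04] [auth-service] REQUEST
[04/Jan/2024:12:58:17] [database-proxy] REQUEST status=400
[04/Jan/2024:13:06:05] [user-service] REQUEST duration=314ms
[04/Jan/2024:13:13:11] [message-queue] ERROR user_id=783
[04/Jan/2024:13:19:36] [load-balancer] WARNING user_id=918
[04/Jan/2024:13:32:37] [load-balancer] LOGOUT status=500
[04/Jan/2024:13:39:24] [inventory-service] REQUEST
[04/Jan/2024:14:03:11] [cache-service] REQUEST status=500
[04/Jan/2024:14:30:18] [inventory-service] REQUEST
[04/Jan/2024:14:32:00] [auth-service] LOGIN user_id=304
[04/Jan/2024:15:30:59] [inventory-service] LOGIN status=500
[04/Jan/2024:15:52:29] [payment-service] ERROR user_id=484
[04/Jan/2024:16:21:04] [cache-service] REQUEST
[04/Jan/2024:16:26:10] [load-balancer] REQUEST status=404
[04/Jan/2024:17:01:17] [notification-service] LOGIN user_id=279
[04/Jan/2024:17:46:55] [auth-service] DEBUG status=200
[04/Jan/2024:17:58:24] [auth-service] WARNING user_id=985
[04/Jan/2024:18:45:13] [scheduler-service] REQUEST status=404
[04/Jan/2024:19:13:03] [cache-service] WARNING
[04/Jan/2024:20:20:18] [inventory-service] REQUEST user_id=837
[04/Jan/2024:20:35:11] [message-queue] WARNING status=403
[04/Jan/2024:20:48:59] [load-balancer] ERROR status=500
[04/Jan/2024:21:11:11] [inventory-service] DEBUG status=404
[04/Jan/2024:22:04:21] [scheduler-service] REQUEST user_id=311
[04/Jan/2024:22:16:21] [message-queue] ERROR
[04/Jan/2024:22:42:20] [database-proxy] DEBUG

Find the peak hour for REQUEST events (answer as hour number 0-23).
9

To find the peak hour:

1. Group all REQUEST events by hour
2. Count events in each hour
3. Find hour with maximum count
4. Peak hour: 9 (with 4 events)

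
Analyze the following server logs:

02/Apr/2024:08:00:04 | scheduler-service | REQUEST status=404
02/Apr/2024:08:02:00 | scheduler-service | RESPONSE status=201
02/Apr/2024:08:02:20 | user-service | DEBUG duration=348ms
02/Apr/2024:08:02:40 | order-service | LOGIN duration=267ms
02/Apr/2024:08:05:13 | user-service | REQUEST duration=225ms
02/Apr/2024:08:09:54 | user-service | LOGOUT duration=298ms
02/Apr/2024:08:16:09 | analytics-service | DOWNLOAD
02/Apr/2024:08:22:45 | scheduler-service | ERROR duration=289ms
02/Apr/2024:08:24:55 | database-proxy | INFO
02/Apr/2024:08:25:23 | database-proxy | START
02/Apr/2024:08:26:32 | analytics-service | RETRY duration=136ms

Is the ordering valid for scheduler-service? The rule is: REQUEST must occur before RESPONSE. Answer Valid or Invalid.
Valid

To validate ordering:

1. Required order: REQUEST → RESPONSE
2. Rule: REQUEST must occur before RESPONSE
3. Check actual order of events for scheduler-service
4. Result: Valid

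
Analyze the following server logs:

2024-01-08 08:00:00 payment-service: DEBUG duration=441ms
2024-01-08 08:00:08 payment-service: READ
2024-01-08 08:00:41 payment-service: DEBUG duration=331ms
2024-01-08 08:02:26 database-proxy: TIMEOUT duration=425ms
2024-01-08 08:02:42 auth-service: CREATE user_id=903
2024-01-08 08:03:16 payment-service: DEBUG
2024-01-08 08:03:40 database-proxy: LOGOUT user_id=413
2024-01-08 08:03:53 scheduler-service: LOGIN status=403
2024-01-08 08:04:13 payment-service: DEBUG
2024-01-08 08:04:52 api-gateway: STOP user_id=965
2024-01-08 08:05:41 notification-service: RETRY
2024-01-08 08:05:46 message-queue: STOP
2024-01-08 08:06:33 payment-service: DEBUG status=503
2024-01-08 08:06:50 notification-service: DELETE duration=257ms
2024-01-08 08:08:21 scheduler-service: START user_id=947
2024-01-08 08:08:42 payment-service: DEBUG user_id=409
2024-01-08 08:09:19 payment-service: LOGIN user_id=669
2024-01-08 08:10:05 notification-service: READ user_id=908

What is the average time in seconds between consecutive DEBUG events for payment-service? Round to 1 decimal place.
104.4

To calculate average interval:

1. Find all DEBUG events for payment-service in order
2. Calculate time gaps between consecutive events
3. Compute mean of gaps: 522 / 5 = 104.4 seconds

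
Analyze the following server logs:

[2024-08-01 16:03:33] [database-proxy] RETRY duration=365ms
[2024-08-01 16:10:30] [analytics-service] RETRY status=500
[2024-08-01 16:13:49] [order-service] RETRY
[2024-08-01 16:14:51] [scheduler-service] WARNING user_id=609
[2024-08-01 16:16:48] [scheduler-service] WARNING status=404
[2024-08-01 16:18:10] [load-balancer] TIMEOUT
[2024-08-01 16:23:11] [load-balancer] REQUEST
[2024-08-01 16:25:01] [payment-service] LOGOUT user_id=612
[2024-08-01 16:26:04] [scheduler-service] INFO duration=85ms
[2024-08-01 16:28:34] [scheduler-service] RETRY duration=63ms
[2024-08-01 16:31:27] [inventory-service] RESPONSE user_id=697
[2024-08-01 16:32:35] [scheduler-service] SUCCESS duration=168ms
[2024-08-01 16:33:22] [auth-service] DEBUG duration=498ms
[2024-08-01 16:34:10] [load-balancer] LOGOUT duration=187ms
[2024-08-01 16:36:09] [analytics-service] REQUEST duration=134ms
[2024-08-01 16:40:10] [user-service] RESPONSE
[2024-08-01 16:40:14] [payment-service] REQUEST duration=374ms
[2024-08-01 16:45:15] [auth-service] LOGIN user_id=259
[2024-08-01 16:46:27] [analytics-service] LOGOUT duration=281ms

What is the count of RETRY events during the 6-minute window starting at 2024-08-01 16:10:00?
2

To count events in the time window:

1. Window boundaries: 2024-08-01 16:10:00 to 2024-08-01 16:16:00
2. Filter for RETRY events within this window
3. Count matching events: 2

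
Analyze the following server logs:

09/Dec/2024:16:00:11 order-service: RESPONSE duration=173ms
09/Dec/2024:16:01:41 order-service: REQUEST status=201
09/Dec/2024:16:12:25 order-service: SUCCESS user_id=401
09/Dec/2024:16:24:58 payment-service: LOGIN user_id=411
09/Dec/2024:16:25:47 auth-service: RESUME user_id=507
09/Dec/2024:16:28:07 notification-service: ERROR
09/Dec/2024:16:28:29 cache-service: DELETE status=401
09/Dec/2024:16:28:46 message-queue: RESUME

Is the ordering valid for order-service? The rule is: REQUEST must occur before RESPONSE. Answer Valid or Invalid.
Invalid

To validate ordering:

1. Required order: REQUEST → RESPONSE
2. Rule: REQUEST must occur before RESPONSE
3. Check actual order of events for order-service
4. Result: Invalid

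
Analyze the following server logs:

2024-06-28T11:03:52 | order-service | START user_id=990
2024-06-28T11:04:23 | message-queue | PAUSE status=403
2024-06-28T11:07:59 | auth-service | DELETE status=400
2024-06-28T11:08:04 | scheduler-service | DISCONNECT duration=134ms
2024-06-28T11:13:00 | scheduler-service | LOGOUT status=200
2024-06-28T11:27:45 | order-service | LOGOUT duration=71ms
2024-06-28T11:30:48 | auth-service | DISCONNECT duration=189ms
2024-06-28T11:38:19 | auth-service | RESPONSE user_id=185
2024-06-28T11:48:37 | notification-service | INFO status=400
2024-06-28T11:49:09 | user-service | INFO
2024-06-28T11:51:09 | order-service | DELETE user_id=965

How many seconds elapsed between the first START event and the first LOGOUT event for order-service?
1433

To find the time between events:

1. Locate the first START event for order-service: 2024-06-28T11:03:52
2. Locate the first LOGOUT event for order-service: 2024-06-28T11:27:45
3. Calculate the difference: 2024-06-28T11:27:45 - 2024-06-28T11:03:52 = 1433 seconds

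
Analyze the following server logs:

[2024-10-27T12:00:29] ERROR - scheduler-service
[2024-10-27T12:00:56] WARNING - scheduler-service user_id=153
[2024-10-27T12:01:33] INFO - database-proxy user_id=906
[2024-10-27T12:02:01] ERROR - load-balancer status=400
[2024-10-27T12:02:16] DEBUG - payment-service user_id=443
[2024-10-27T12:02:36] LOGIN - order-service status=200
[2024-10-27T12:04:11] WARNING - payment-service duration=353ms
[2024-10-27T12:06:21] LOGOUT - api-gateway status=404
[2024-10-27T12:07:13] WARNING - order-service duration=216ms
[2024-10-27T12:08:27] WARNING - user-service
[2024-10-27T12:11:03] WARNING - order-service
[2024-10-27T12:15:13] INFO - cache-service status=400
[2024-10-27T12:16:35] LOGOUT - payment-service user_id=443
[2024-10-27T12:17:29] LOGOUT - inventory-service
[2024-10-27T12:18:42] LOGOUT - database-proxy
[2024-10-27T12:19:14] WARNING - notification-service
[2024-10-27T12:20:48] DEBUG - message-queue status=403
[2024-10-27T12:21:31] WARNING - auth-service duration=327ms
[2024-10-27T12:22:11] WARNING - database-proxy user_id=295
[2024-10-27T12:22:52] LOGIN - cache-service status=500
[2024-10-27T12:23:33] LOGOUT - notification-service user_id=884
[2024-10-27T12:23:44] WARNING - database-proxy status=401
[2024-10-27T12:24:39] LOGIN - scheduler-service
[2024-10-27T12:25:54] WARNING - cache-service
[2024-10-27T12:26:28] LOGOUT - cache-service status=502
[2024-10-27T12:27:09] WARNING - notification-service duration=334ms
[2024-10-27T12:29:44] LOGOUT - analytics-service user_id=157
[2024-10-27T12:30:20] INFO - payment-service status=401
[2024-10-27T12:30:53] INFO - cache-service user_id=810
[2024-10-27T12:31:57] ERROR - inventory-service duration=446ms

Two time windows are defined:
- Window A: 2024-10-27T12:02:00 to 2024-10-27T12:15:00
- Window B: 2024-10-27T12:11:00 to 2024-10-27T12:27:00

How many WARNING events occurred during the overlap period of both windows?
1

To find overlap events:

1. Window A: 2024-10-27T12:02:00 to 2024-10-27T12:15:00
2. Window B: 2024-10-27T12:11:00 to 2024-10-27T12:27:00
3. Overlap period: 2024-10-27T12:11:00 to 2024-10-27T12:15:00
4. Count WARNING events in overlap: 1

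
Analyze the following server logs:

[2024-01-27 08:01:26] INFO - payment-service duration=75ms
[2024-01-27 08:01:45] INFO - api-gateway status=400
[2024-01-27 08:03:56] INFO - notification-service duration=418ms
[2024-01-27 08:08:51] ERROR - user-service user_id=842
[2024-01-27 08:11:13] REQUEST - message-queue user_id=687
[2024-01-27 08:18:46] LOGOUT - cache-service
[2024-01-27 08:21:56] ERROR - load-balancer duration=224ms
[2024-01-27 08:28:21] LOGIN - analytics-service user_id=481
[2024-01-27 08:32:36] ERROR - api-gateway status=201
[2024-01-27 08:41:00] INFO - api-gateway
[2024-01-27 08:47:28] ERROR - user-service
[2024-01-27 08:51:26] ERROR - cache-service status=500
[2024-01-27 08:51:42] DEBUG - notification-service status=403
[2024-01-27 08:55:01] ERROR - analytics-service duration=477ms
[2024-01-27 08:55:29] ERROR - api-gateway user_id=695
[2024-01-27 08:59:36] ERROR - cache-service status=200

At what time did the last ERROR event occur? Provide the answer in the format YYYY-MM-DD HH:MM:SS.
2024-01-27 08:59:36

To find the last event:

1. Filter for all ERROR events
2. Sort by timestamp
3. Select the last one
4. Timestamp: 2024-01-27 08:59:36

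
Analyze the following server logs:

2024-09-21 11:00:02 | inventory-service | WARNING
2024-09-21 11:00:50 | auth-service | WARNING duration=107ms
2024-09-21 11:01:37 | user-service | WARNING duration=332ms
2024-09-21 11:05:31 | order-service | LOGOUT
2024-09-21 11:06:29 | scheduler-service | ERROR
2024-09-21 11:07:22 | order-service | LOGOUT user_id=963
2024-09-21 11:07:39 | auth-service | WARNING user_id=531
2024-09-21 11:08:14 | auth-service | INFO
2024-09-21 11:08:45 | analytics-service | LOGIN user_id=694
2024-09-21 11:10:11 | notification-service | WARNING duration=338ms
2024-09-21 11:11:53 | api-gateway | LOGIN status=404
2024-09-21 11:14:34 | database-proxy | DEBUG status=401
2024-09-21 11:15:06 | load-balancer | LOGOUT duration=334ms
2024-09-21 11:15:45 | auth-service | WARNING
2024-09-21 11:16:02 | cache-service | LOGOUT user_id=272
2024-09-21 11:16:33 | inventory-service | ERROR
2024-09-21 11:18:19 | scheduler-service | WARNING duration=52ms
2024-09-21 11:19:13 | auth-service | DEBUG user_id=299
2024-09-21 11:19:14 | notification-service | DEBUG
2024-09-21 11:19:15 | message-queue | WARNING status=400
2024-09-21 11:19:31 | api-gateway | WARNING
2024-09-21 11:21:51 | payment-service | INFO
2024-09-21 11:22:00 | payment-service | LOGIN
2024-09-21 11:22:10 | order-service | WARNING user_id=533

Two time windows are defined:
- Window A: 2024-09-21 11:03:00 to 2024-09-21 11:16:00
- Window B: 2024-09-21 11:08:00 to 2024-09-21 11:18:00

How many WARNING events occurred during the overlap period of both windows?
2

To find overlap events:

1. Window A: 2024-09-21 11:03:00 to 2024-09-21 11:16:00
2. Window B: 2024-09-21 11:08:00 to 2024-09-21 11:18:00
3. Overlap period: 2024-09-21 11:08:00 to 2024-09-21 11:16:00
4. Count WARNING events in overlap: 2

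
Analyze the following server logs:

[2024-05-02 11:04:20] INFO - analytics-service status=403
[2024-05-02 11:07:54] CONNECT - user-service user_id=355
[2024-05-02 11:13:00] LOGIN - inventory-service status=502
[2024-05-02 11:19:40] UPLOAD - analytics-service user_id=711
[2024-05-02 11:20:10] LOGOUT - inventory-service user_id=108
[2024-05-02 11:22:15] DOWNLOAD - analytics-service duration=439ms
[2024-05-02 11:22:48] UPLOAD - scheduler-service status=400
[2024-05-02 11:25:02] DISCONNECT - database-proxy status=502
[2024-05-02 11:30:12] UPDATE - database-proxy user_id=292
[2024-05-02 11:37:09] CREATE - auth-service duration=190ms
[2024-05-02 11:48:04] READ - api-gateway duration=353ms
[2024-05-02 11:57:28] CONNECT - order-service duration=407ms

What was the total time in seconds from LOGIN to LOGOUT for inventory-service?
430

To calculate state duration:

1. Find LOGIN event for inventory-service: 2024-05-02 11:13:00
2. Find LOGOUT event for inventory-service: 2024-05-02 11:20:10
3. Calculate duration: 2024-05-02 11:20:10 - 2024-05-02 11:13:00 = 430 seconds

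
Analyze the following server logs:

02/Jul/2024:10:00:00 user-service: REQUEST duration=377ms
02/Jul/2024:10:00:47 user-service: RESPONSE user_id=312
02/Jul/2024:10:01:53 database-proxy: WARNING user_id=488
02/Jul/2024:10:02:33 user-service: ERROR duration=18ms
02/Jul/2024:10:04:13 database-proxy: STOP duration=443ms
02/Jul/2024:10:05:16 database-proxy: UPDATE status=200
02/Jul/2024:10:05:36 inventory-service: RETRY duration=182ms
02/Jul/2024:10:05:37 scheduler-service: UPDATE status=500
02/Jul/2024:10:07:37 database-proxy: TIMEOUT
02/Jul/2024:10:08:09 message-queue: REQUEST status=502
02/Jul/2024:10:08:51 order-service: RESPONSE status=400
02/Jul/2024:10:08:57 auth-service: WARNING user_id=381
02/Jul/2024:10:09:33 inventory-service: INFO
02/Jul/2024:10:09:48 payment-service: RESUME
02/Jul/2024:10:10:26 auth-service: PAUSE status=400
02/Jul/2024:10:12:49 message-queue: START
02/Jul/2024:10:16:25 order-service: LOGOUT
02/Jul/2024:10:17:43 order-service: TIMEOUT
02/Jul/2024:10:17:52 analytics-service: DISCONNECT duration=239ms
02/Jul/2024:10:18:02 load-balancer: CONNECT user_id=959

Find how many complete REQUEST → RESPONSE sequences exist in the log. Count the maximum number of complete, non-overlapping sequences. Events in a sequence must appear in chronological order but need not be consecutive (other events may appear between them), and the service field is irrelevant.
2

To count sequences:

1. Look for pattern: REQUEST → RESPONSE
2. Greedily scan the log in chronological order, matching each sequence element in turn (ignoring service)
3. Each time the full pattern completes, increment the count and restart matching from the next event
4. Complete non-overlapping sequences found: 2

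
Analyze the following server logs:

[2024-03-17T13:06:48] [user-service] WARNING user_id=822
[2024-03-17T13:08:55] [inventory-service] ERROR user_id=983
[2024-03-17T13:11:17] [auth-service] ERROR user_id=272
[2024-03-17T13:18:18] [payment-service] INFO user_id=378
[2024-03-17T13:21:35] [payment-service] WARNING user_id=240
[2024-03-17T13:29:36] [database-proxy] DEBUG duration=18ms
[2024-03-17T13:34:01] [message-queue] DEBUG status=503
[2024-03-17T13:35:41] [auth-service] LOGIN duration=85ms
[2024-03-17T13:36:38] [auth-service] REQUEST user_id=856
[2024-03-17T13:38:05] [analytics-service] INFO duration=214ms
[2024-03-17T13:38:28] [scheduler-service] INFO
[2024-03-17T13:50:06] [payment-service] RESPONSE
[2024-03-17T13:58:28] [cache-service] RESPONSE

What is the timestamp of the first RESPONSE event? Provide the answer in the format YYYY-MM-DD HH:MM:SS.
2024-03-17 13:50:06

To find the first event:

1. Filter for all RESPONSE events
2. Sort by timestamp
3. Select the first one
4. Timestamp: 2024-03-17 13:50:06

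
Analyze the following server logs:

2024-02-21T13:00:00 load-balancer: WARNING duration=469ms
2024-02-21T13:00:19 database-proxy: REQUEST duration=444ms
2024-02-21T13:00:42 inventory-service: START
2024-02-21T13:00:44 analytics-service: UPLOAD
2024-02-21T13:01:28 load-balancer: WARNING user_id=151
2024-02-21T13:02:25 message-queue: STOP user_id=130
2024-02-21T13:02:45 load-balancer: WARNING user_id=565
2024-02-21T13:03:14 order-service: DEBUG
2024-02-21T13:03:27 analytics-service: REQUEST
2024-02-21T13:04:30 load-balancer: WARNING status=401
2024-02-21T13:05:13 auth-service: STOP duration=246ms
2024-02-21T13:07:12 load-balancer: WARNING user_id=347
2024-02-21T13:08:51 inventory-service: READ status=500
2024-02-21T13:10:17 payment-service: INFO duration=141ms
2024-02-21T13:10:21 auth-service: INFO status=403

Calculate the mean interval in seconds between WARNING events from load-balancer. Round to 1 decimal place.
108.0

To calculate average interval:

1. Find all WARNING events for load-balancer in order
2. Calculate time gaps between consecutive events
3. Compute mean of gaps: 432 / 4 = 108.0 seconds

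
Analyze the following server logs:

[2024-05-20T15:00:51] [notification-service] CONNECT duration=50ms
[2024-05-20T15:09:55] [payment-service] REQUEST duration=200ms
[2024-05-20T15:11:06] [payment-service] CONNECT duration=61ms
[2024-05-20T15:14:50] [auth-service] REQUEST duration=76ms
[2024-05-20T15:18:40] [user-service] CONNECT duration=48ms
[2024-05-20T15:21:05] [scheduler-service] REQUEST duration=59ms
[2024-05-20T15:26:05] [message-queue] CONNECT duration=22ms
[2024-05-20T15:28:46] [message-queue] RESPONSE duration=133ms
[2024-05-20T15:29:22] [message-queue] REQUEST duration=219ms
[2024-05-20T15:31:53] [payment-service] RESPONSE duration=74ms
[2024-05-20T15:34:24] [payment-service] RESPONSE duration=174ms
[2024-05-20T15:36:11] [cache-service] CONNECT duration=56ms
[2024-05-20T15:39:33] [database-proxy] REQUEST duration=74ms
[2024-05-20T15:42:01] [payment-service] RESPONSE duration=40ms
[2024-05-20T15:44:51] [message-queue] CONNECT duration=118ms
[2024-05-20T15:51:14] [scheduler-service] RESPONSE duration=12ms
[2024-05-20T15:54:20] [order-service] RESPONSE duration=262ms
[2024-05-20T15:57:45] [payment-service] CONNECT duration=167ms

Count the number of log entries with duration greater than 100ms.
7

To count timeouts:

1. Threshold: 100ms
2. Extract duration from each log entry
3. Count entries where duration > 100
4. Timeout count: 7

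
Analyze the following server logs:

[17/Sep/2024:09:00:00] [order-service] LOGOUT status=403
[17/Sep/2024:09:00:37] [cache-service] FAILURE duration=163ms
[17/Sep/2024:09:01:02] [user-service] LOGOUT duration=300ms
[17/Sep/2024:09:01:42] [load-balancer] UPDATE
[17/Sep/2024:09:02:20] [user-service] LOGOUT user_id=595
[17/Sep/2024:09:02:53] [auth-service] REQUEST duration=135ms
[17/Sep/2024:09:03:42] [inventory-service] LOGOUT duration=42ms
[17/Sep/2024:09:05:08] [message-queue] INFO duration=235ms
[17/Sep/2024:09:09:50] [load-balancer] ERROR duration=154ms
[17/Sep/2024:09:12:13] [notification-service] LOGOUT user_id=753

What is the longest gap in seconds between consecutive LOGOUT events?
511

To find the longest gap:

1. Extract all LOGOUT events in chronological order
2. Calculate time differences between consecutive events
3. Find the maximum difference
4. Longest gap: 511 seconds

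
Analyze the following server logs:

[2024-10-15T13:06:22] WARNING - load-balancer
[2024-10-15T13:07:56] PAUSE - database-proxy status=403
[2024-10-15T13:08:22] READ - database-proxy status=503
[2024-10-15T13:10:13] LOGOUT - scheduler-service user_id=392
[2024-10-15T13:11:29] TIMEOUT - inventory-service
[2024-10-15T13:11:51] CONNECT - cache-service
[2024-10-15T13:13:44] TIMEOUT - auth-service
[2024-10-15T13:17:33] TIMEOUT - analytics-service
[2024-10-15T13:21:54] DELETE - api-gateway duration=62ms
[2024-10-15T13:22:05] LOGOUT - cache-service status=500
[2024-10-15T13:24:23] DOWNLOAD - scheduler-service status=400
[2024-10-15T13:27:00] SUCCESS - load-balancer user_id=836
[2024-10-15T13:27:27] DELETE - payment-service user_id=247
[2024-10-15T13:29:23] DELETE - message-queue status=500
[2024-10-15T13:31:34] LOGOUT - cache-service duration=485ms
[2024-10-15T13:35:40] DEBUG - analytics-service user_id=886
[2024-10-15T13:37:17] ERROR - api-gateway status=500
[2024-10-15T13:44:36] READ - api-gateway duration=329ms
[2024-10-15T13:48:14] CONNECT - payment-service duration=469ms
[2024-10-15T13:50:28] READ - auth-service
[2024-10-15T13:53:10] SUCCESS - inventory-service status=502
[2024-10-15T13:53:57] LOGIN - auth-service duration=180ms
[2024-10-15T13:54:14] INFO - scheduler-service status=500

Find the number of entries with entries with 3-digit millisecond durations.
4

To find matching entries:

1. Pattern to match: entries with 3-digit millisecond durations
2. Scan each log entry for the pattern
3. Count matches: 4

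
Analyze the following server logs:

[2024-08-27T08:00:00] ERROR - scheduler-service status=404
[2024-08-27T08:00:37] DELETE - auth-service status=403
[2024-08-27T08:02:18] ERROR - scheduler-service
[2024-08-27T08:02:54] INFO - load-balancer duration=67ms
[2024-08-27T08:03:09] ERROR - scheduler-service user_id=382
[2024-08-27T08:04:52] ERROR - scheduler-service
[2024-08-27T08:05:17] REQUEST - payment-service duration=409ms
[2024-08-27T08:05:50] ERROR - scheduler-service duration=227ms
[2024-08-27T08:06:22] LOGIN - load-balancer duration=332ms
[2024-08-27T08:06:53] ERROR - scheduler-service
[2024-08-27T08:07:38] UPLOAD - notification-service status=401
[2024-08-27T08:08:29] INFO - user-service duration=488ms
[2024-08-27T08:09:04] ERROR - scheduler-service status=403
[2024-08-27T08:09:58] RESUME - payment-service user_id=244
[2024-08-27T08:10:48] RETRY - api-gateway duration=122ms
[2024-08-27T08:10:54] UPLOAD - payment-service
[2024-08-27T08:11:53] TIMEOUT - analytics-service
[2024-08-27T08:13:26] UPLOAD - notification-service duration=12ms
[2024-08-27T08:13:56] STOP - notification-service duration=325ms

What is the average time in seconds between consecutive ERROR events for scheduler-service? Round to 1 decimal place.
90.7

To calculate average interval:

1. Find all ERROR events for scheduler-service in order
2. Calculate time gaps between consecutive events
3. Compute mean of gaps: 544 / 6 = 90.7 seconds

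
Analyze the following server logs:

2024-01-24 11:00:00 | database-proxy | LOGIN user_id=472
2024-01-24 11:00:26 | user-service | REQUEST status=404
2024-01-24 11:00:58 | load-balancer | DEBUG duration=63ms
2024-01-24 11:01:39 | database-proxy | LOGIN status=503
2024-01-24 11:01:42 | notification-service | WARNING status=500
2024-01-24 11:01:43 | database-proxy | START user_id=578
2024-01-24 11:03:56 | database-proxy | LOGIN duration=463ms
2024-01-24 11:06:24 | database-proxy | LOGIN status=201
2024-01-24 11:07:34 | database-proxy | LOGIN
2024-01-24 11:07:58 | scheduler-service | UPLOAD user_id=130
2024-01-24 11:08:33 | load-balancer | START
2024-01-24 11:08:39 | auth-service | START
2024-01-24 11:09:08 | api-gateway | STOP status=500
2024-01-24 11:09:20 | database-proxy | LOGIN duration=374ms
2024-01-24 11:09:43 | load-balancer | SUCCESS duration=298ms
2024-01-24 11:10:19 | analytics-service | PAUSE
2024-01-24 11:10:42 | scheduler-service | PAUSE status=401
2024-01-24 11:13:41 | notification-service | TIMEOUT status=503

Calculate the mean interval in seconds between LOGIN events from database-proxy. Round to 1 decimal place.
112.0

To calculate average interval:

1. Find all LOGIN events for database-proxy in order
2. Calculate time gaps between consecutive events
3. Compute mean of gaps: 560 / 5 = 112.0 seconds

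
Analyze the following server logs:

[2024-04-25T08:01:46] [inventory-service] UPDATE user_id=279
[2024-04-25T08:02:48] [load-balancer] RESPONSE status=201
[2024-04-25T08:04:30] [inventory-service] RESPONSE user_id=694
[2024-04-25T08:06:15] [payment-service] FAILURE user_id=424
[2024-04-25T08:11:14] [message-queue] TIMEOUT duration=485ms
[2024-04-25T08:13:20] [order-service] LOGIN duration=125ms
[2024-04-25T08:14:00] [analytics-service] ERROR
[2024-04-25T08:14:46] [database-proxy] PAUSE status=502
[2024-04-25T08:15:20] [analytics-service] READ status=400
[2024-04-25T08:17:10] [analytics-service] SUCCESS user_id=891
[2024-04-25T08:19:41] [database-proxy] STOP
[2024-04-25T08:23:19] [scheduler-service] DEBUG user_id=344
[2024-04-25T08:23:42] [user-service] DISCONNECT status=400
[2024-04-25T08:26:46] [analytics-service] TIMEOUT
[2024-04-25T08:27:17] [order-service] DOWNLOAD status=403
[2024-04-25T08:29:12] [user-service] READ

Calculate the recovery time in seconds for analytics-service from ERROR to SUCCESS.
190

To calculate recovery time:

1. Find ERROR event for analytics-service: 2024-04-25T08:14:00
2. Find next SUCCESS event for analytics-service: 2024-04-25T08:17:10
3. Recovery time: 2024-04-25T08:17:10 - 2024-04-25T08:14:00 = 190 seconds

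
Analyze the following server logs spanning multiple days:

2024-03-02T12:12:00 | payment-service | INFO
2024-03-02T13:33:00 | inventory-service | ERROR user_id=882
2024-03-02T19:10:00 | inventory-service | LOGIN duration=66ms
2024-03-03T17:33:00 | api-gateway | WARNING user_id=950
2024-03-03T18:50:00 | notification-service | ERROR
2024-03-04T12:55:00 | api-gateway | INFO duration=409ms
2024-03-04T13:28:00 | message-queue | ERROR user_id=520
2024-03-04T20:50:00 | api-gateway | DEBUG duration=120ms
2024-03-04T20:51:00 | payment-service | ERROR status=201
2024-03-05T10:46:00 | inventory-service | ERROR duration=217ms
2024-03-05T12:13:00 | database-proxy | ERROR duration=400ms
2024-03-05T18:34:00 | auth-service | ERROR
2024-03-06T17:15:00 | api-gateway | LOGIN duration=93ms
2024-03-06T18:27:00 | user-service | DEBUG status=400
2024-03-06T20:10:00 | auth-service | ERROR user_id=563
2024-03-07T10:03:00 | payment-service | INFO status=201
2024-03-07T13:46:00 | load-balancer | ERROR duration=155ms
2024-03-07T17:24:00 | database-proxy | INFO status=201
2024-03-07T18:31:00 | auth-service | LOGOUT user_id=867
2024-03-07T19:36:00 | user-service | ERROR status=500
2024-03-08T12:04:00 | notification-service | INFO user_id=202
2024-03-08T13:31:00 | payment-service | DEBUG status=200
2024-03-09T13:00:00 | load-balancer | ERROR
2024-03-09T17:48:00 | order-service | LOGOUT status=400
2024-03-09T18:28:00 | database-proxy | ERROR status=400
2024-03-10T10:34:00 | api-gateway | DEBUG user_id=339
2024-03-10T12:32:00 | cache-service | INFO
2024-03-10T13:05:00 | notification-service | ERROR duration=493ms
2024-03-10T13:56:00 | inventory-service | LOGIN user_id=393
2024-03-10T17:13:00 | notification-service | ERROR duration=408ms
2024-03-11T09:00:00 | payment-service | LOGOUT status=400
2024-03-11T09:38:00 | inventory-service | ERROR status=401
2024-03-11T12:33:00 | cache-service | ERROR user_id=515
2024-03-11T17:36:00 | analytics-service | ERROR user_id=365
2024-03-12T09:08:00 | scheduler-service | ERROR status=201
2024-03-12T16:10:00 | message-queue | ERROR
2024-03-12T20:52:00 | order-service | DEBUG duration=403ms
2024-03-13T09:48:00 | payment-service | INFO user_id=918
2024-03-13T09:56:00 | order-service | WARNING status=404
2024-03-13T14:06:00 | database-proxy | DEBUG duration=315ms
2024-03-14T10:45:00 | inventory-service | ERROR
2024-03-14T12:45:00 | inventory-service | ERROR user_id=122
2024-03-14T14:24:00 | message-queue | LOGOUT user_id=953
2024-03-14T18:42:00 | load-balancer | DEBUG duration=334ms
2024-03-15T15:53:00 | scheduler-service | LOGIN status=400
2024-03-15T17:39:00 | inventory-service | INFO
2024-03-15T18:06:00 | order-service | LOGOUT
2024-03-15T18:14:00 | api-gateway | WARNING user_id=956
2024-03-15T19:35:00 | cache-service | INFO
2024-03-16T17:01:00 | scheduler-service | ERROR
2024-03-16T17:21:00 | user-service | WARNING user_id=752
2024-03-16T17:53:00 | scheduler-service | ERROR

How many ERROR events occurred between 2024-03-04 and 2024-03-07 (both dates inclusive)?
8

To filter by date range:

1. Date range: 2024-03-04 through 2024-03-07, both dates inclusive
2. Filter for ERROR events whose date falls in this range
3. Count matching events: 8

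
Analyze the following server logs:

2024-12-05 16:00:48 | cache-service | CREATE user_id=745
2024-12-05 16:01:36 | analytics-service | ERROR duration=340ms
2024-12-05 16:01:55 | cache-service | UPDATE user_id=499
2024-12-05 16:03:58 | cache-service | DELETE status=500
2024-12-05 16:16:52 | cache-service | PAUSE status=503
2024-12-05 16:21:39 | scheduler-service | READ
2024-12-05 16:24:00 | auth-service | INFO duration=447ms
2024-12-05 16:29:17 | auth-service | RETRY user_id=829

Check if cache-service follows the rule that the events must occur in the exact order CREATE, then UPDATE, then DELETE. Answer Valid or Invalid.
Valid

To validate ordering:

1. Required order: CREATE → UPDATE → DELETE
2. Rule: the events must occur in the exact order CREATE, then UPDATE, then DELETE
3. Check actual order of events for cache-service
4. Result: Valid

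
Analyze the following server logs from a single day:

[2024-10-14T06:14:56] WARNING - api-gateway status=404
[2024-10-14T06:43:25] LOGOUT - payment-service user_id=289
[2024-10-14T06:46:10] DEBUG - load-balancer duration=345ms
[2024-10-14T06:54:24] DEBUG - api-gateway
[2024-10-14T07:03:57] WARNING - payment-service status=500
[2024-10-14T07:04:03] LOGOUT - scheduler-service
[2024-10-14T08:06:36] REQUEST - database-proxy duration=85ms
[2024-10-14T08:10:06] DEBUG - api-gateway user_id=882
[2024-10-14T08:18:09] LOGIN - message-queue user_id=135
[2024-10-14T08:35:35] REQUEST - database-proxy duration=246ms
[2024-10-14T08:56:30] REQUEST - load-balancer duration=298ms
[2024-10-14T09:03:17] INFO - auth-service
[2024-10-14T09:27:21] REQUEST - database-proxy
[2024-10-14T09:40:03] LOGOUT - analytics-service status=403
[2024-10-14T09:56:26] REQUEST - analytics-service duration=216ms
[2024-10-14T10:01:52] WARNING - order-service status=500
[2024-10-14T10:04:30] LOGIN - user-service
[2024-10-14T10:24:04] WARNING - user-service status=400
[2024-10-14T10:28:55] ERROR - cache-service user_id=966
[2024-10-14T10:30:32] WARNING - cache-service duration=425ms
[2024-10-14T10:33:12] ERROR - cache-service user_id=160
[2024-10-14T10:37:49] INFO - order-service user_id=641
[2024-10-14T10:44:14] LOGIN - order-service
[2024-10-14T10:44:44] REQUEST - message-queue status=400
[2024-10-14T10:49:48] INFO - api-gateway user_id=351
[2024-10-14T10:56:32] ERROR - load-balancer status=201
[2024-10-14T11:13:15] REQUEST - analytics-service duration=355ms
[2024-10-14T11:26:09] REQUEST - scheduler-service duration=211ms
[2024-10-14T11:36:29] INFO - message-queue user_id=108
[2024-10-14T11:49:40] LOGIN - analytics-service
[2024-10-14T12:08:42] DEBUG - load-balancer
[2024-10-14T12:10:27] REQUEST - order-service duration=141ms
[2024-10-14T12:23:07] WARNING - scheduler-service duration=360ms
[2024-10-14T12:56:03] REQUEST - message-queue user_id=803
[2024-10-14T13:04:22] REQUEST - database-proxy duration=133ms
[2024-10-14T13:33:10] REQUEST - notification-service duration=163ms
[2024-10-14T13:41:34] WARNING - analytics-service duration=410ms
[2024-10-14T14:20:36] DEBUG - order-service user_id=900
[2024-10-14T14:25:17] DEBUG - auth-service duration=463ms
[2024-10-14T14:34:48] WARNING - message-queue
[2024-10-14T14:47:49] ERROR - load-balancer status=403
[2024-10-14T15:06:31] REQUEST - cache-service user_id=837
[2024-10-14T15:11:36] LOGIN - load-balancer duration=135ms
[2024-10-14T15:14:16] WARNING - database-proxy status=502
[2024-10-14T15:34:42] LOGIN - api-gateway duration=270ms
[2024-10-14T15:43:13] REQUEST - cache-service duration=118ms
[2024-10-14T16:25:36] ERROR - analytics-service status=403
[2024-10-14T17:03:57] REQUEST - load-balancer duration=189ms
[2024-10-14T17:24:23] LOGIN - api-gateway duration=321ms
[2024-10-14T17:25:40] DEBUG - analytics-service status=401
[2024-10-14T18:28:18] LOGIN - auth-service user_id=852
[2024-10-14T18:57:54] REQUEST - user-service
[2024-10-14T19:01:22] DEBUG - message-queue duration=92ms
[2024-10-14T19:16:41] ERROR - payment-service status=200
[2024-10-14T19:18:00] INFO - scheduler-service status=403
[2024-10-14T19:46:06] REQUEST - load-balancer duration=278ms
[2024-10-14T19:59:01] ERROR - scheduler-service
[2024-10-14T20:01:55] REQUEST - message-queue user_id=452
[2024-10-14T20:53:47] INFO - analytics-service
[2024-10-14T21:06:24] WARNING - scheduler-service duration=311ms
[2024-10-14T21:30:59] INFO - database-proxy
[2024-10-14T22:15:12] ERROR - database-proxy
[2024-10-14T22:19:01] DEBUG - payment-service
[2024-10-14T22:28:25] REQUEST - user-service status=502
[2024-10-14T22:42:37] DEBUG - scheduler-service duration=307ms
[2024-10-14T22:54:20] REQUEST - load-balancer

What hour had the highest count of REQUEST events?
8

To find the peak hour:

1. Group all REQUEST events by hour
2. Count events in each hour
3. Find hour with maximum count
4. Peak hour: 8 (with 3 events)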